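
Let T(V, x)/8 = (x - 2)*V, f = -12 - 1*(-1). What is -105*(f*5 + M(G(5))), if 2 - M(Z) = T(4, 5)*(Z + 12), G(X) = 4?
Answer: 166845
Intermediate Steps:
f = -11 (f = -12 + 1 = -11)
T(V, x) = 8*V*(-2 + x) (T(V, x) = 8*((x - 2)*V) = 8*((-2 + x)*V) = 8*(V*(-2 + x)) = 8*V*(-2 + x))
M(Z) = -1150 - 96*Z (M(Z) = 2 - 8*4*(-2 + 5)*(Z + 12) = 2 - 8*4*3*(12 + Z) = 2 - 96*(12 + Z) = 2 - (1152 + 96*Z) = 2 + (-1152 - 96*Z) = -1150 - 96*Z)
-105*(f*5 + M(G(5))) = -105*(-11*5 + (-1150 - 96*4)) = -105*(-55 + (-1150 - 384)) = -105*(-55 - 1534) = -105*(-1589) = 166845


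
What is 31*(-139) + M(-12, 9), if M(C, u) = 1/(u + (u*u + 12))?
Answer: -439517/102 ≈ -4309.0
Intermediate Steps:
M(C, u) = 1/(12 + u + u²) (M(C, u) = 1/(u + (u² + 12)) = 1/(u + (12 + u²)) = 1/(12 + u + u²))
31*(-139) + M(-12, 9) = 31*(-139) + 1/(12 + 9 + 9²) = -4309 + 1/(12 + 9 + 81) = -4309 + 1/102 = -439517/102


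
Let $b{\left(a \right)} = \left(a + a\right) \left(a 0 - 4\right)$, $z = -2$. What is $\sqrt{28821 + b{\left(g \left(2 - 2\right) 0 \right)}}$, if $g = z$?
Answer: $\sqrt{28821} \approx 169.77$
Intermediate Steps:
$g = -2$
$b{\left(a \right)} = - 8 a$ ($b{\left(a \right)} = 2 a \left(0 - 4\right) = 2 a \left(-4\right) = - 8 a$)
$\sqrt{28821 + b{\left(g \left(2 - 2\right) 0 \right)}} = \sqrt{28821 - 8 \left(- 2 \left(2 - 2\right) 0\right)} = \sqrt{28821 - 8 \left(- 2 \cdot 0 \cdot 0\right)} = \sqrt{28821 - 8 \left(\left(-2\right) 0\right)} = \sqrt{28821 - 0} = \sqrt{28821 + 0} = \sqrt{28821}$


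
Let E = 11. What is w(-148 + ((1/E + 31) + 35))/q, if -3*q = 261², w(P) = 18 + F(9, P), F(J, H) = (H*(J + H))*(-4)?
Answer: 2888230/2747547 ≈ 1.0512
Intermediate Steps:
F(J, H) = -4*H*(H + J) (F(J, H) = (H*(H + J))*(-4) = -4*H*(H + J))
w(P) = 18 - 4*P*(9 + P) (w(P) = 18 - 4*P*(P + 9) = 18 - 4*P*(9 + P))
q = -22707 (q = -⅓*261² = -⅓*68121 = -22707)
w(-148 + ((1/E + 31) + 35))/q = (18 - 4*(-148 + ((1/11 + 31) + 35))*(9 + (-148 + ((1/11 + 31) + 35))))/(-22707) = (18 - 4*(-148 + ((1/11 + 31) + 35))*(9 + (-148 + ((1/11 + 31) + 35))))*(-1/22707) = (18 - 4*(-148 + (342/11 + 35))*(9 + (-148 + (342/11 + 35))))*(-1/22707) = (18 - 4*(-148 + 727/11)*(9 + (-148 + 727/11)))*(-1/22707) = (18 - 4*(-901/11)*(9 - 901/11))*(-1/22707) = (18 - 4*(-901/11)*(-802/11))*(-1/22707) = (18 - 2890408/121)*(-1/22707) = -2888230/121*(-1/22707) = 2888230/2747547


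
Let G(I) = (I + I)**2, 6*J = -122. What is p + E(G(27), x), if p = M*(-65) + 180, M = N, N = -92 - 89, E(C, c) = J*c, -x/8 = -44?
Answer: 14363/3 ≈ 4787.7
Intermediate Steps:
J = -61/3 (J = (1/6)*(-122) = -61/3 ≈ -20.333)
x = 352 (x = -8*(-44) = 352)
G(I) = 4*I**2 (G(I) = (2*I)**2 = 4*I**2)
E(C, c) = -61*c/3
N = -181
M = -181
p = 11945 (p = -181*(-65) + 180 = 11765 + 180 = 11945)
p + E(G(27), x) = 11945 - 61/3*352 = 11945 - 21472/3 = 14363/3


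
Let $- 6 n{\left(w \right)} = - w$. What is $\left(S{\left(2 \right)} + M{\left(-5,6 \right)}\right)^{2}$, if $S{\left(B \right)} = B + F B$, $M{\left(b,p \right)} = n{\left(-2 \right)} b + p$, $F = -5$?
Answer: $\frac{1}{9} \approx 0.11111$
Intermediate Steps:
$n{\left(w \right)} = \frac{w}{6}$ ($n{\left(w \right)} = - \frac{\left(-1\right) w}{6} = \frac{w}{6}$)
$M{\left(b,p \right)} = p - \frac{b}{3}$ ($M{\left(b,p \right)} = \frac{1}{6} \left(-2\right) b + p = - \frac{b}{3} + p = p - \frac{b}{3}$)
$S{\left(B \right)} = - 4 B$ ($S{\left(B \right)} = B - 5 B = - 4 B$)
$\left(S{\left(2 \right)} + M{\left(-5,6 \right)}\right)^{2} = \left(\left(-4\right) 2 + \left(6 - - \frac{5}{3}\right)\right)^{2} = \left(-8 + \left(6 + \frac{5}{3}\right)\right)^{2} = \left(-8 + \frac{23}{3}\right)^{2} = \left(- \frac{1}{3}\right)^{2} = \frac{1}{9}$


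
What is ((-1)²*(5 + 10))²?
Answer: 225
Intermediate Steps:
((-1)²*(5 + 10))² = (1*15)² = 15² = 225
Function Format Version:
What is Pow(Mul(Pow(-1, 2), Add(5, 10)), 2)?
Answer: 225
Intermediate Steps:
Pow(Mul(Pow(-1, 2), Add(5, 10)), 2) = Pow(Mul(1, 15), 2) = Pow(15, 2) = 225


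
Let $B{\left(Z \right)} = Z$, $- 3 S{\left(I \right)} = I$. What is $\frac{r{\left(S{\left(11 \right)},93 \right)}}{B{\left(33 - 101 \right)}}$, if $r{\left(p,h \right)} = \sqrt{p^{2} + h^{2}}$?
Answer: $- \frac{\sqrt{77962}}{204} \approx -1.3687$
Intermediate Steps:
$S{\left(I \right)} = - \frac{I}{3}$
$r{\left(p,h \right)} = \sqrt{h^{2} + p^{2}}$
$\frac{r{\left(S{\left(11 \right)},93 \right)}}{B{\left(33 - 101 \right)}} = \frac{\sqrt{93^{2} + \left(\left(- \frac{1}{3}\right) 11\right)^{2}}}{33 - 101} = \frac{\sqrt{8649 + \left(- \frac{11}{3}\right)^{2}}}{33 - 101} = \frac{\sqrt{8649 + \frac{121}{9}}}{-68} = \sqrt{\frac{77962}{9}} \left(- \frac{1}{68}\right) = \frac{\sqrt{77962}}{3} \left(- \frac{1}{68}\right) = - \frac{\sqrt{77962}}{204}$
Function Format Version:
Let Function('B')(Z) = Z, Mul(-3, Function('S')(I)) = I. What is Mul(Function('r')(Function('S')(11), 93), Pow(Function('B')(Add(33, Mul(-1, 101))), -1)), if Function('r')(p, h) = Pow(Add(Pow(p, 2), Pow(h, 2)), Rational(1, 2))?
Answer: Mul(Rational(-1, 204), Pow(77962, Rational(1, 2))) ≈ -1.3687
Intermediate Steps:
Function('S')(I) = Mul(Rational(-1, 3), I)
Function('r')(p, h) = Pow(Add(Pow(h, 2), Pow(p, 2)), Rational(1, 2))
Mul(Function('r')(Function('S')(11), 93), Pow(Function('B')(Add(33, Mul(-1, 101))), -1)) = Mul(Pow(Add(Pow(93, 2), Pow(Mul(Rational(-1, 3), 11), 2)), Rational(1, 2)), Pow(Add(33, Mul(-1, 101)), -1)) = Mul(Pow(Add(8649, Pow(Rational(-11, 3), 2)), Rational(1, 2)), Pow(Add(33, -101), -1)) = Mul(Pow(Add(8649, Rational(121, 9)), Rational(1, 2)), Pow(-68, -1)) = Mul(Pow(Rational(77962, 9), Rational(1, 2)), Rational(-1, 68)) = Mul(Mul(Rational(1, 3), Pow(77962, Rational(1, 2))), Rational(-1, 68)) = Mul(Rational(-1, 204), Pow(77962, Rational(1, 2)))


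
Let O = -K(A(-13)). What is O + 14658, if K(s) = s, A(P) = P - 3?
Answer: 14674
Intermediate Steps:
A(P) = -3 + P
O = 16 (O = -(-3 - 13) = -1*(-16) = 16)
O + 14658 = 16 + 14658 = 14674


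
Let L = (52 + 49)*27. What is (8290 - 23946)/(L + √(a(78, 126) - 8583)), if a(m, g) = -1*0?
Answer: -93627/16327 + 103*I*√8583/48981 ≈ -5.7345 + 0.19482*I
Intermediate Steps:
a(m, g) = 0
L = 2727 (L = 101*27 = 2727)
(8290 - 23946)/(L + √(a(78, 126) - 8583)) = (8290 - 23946)/(2727 + √(0 - 8583)) = -15656/(2727 + √(-8583)) = -15656/(2727 + I*√8583)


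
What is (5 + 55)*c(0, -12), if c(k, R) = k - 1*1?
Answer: -60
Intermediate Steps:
c(k, R) = -1 + k (c(k, R) = k - 1 = -1 + k)
(5 + 55)*c(0, -12) = (5 + 55)*(-1 + 0) = 60*(-1) = -60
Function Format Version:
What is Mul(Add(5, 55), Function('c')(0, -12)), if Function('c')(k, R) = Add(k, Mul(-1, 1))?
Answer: -60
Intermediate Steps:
Function('c')(k, R) = Add(-1, k) (Function('c')(k, R) = Add(k, -1) = Add(-1, k))
Mul(Add(5, 55), Function('c')(0, -12)) = Mul(Add(5, 55), Add(-1, 0)) = Mul(60, -1) = -60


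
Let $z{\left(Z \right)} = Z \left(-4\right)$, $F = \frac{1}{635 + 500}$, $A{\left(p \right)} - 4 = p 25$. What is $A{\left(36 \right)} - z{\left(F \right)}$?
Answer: $\frac{1026044}{1135} \approx 904.0$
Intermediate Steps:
$A{\left(p \right)} = 4 + 25 p$ ($A{\left(p \right)} = 4 + p 25 = 4 + 25 p$)
$F = \frac{1}{1135} \approx 0.00088106$
$z{\left(Z \right)} = - 4 Z$
$A{\left(36 \right)} - z{\left(F \right)} = \left(4 + 25 \cdot 36\right) - \left(-4\right) \frac{1}{1135} = \left(4 + 900\right) - - \frac{4}{1135} = 904 + \frac{4}{1135} = \frac{1026044}{1135}$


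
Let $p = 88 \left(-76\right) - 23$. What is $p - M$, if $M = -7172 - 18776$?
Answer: $19237$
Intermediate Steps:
$M = -25948$ ($M = -7172 - 18776 = -25948$)
$p = -6711$ ($p = -6688 - 23 = -6711$)
$p - M = -6711 - -25948 = -6711 + 25948 = 19237$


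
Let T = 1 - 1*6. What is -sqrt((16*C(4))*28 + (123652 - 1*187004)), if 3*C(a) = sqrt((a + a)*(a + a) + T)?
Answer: -2*I*sqrt(142542 - 336*sqrt(59))/3 ≈ -249.41*I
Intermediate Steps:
T = -5 (T = 1 - 6 = -5)
C(a) = sqrt(-5 + 4*a**2)/3 (C(a) = sqrt((a + a)*(a + a) - 5)/3 = sqrt((2*a)*(2*a) - 5)/3 = sqrt(4*a**2 - 5)/3 = sqrt(-5 + 4*a**2)/3)
-sqrt((16*C(4))*28 + (123652 - 1*187004)) = -sqrt((16*(sqrt(-5 + 4*4**2)/3))*28 + (123652 - 1*187004)) = -sqrt((16*(sqrt(-5 + 4*16)/3))*28 + (123652 - 187004)) = -sqrt((16*(sqrt(-5 + 64)/3))*28 - 63352) = -sqrt((16*(sqrt(59)/3))*28 - 63352) = -sqrt((16*sqrt(59)/3)*28 - 63352) = -sqrt(448*sqrt(59)/3 - 63352) = -sqrt(-63352 + 448*sqrt(59)/3)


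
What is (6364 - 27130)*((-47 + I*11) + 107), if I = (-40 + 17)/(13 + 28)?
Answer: -45830562/41 ≈ -1.1178e+6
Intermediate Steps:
I = -23/41 ≈ -0.56098
(6364 - 27130)*((-47 + I*11) + 107) = (6364 - 27130)*((-47 - 23/41*11) + 107) = -20766*((-47 - 253/41) + 107) = -20766*(-2180/41 + 107) = -20766*2207/41 = -45830562/41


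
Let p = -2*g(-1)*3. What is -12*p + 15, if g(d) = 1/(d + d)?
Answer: -21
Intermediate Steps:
g(d) = 1/(2*d)
p = 3 (p = -1/(-1)*3 = -(-1)*3 = -2*(-½)*3 = 1*3 = 3)
-12*p + 15 = -12*3 + 15 = -36 + 15 = -21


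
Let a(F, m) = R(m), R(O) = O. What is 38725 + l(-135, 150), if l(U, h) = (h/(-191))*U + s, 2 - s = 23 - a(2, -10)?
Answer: 7410804/191 ≈ 38800.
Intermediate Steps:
a(F, m) = m
s = -31 (s = 2 - (23 - 1*(-10)) = 2 - (23 + 10) = 2 - 1*33 = 2 - 33 = -31)
l(U, h) = -31 - U*h/191 (l(U, h) = (h/(-191))*U - 31 = (h*(-1/191))*U - 31 = (-h/191)*U - 31 = -U*h/191 - 31 = -31 - U*h/191)
38725 + l(-135, 150) = 38725 + (-31 - 1/191*(-135)*150) = 38725 + (-31 + 20250/191) = 38725 + 14329/191 = 7410804/191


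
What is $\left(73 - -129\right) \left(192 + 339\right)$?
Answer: $107262$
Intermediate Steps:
$\left(73 - -129\right) \left(192 + 339\right) = \left(73 + 129\right) 531 = 202 \cdot 531 = 107262$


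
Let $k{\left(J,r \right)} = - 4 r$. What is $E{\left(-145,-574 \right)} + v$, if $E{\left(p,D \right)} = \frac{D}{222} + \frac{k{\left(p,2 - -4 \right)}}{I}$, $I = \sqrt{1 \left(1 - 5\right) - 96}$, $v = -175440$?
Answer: $- \frac{19474127}{111} + \frac{12 i}{5} \approx -1.7544 \cdot 10^{5} + 2.4 i$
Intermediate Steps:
$I = 10 i$ ($I = \sqrt{1 \left(-4\right) - 96} = \sqrt{-4 - 96} = \sqrt{-100} = 10 i \approx 10.0 i$)
$E{\left(p,D \right)} = \frac{D}{222} + \frac{12 i}{5}$ ($E{\left(p,D \right)} = \frac{D}{222} + \frac{\left(-4\right) \left(2 - -4\right)}{10 i} = D \frac{1}{222} + - 4 \left(2 + 4\right) \left(- \frac{i}{10}\right) = \frac{D}{222} + \left(-4\right) 6 \left(- \frac{i}{10}\right) = \frac{D}{222} - 24 \left(- \frac{i}{10}\right) = \frac{D}{222} + \frac{12 i}{5}$)
$E{\left(-145,-574 \right)} + v = \left(\frac{1}{222} \left(-574\right) + \frac{12 i}{5}\right) - 175440 = \left(- \frac{287}{111} + \frac{12 i}{5}\right) - 175440 = - \frac{19474127}{111} + \frac{12 i}{5}$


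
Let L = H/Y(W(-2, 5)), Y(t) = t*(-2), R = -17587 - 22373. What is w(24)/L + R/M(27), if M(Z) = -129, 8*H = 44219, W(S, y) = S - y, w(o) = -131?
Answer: 84052312/271631 ≈ 309.44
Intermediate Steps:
R = -39960
Y(t) = -2*t
H = 44219/8 (H = (1/8)*44219 = 44219/8 ≈ 5527.4)
L = 6317/16 (L = 44219/(8*((-2*(-2 - 1*5)))) = 44219/(8*((-2*(-2 - 5)))) = 44219/(8*((-2*(-7)))) = (44219/8)/14 = (44219/8)*(1/14) = 6317/16 ≈ 394.81)
w(24)/L + R/M(27) = -131/6317/16 - 39960/(-129) = -131*16/6317 - 39960*(-1/129) = -2096/6317 + 13320/43 = 84052312/271631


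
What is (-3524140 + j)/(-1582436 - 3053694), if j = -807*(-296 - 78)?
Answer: 1611161/2318065 ≈ 0.69505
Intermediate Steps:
j = 301818 (j = -807*(-374) = 301818)
(-3524140 + j)/(-1582436 - 3053694) = (-3524140 + 301818)/(-1582436 - 3053694) = -3222322/(-4636130) = -3222322*(-1/4636130) = 1611161/2318065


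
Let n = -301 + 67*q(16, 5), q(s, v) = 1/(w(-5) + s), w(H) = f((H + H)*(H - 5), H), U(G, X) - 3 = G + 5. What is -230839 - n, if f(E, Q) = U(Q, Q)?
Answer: -4380289/19 ≈ -2.3054e+5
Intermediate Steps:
U(G, X) = 8 + G (U(G, X) = 3 + (G + 5) = 3 + (5 + G) = 8 + G)
f(E, Q) = 8 + Q
w(H) = 8 + H
q(s, v) = 1/(3 + s) (q(s, v) = 1/((8 - 5) + s) = 1/(3 + s))
n = -5652/19 (n = -301 + 67/(3 + 16) = -301 + 67/19 = -5652/19 ≈ -297.47)
-230839 - n = -230839 - 1*(-5652/19) = -230839 + 5652/19 = -4380289/19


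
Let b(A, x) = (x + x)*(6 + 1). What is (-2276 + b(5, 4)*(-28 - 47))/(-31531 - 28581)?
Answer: 1619/15028 ≈ 0.10773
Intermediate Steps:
b(A, x) = 14*x (b(A, x) = (2*x)*7 = 14*x)
(-2276 + b(5, 4)*(-28 - 47))/(-31531 - 28581) = (-2276 + (14*4)*(-28 - 47))/(-31531 - 28581) = (-2276 + 56*(-75))/(-60112) = (-2276 - 4200)*(-1/60112) = -6476*(-1/60112) = 1619/15028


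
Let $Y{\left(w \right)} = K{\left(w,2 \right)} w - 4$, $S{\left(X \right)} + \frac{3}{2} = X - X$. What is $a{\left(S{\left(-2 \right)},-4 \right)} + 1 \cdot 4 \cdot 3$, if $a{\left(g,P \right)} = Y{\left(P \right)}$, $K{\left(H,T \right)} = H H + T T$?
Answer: $-72$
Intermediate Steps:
$S{\left(X \right)} = - \frac{3}{2}$ ($S{\left(X \right)} = - \frac{3}{2} + \left(X - X\right) = - \frac{3}{2} + 0 = - \frac{3}{2}$)
$K{\left(H,T \right)} = H^{2} + T^{2}$
$Y{\left(w \right)} = -4 + w \left(4 + w^{2}\right)$ ($Y{\left(w \right)} = \left(w^{2} + 2^{2}\right) w - 4 = \left(w^{2} + 4\right) w - 4 = \left(4 + w^{2}\right) w - 4 = w \left(4 + w^{2}\right) - 4 = -4 + w \left(4 + w^{2}\right)$)
$a{\left(g,P \right)} = -4 + P \left(4 + P^{2}\right)$
$a{\left(S{\left(-2 \right)},-4 \right)} + 1 \cdot 4 \cdot 3 = \left(-4 - 4 \left(4 + \left(-4\right)^{2}\right)\right) + 1 \cdot 4 \cdot 3 = \left(-4 - 4 \left(4 + 16\right)\right) + 4 \cdot 3 = \left(-4 - 80\right) + 12 = -84 + 12 = -72$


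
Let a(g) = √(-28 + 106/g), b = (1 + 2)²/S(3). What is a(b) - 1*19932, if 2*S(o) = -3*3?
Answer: -19932 + 9*I ≈ -19932.0 + 9.0*I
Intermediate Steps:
S(o) = -9/2 (S(o) = (-3*3)/2 = (½)*(-9) = -9/2)
b = -2 (b = (1 + 2)²/(-9/2) = 3²*(-2/9) = 9*(-2/9) = -2)
a(b) - 1*19932 = √(-28 + 106/(-2)) - 1*19932 = √(-28 + 106*(-½)) - 19932 = √(-28 - 53) - 19932 = √(-81) - 19932 = 9*I - 19932 = -19932 + 9*I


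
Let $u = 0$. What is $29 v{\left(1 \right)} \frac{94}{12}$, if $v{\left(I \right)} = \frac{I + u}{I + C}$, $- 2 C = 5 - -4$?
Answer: $- \frac{1363}{21} \approx -64.905$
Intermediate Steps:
$C = - \frac{9}{2}$ ($C = - \frac{5 - -4}{2} = - \frac{5 + 4}{2} = \left(- \frac{1}{2}\right) 9 = - \frac{9}{2} \approx -4.5$)
$v{\left(I \right)} = \frac{I}{- \frac{9}{2} + I}$ ($v{\left(I \right)} = \frac{I + 0}{I - \frac{9}{2}} = \frac{I}{- \frac{9}{2} + I}$)
$29 v{\left(1 \right)} \frac{94}{12} = 29 \cdot 2 \cdot 1 \frac{1}{-9 + 2 \cdot 1} \cdot \frac{94}{12} = 29 \cdot 2 \cdot 1 \frac{1}{-9 + 2} \cdot 94 \cdot \frac{1}{12} = 29 \cdot 2 \cdot 1 \frac{1}{-7} \cdot \frac{47}{6} = 29 \cdot 2 \cdot 1 \left(- \frac{1}{7}\right) \frac{47}{6} = 29 \left(- \frac{2}{7}\right) \frac{47}{6} = \left(- \frac{58}{7}\right) \frac{47}{6} = - \frac{1363}{21}$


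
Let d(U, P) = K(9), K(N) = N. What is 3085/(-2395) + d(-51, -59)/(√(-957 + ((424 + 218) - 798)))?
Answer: -617/479 - 3*I*√1113/371 ≈ -1.2881 - 0.26977*I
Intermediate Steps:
d(U, P) = 9
3085/(-2395) + d(-51, -59)/(√(-957 + ((424 + 218) - 798))) = 3085/(-2395) + 9/(√(-957 + ((424 + 218) - 798))) = 3085*(-1/2395) + 9/(√(-957 + (642 - 798))) = -617/479 + 9/(√(-957 - 156)) = -617/479 + 9/(√(-1113)) = -617/479 + 9/((I*√1113)) = -617/479 + 9*(-I*√1113/1113) = -617/479 - 3*I*√1113/371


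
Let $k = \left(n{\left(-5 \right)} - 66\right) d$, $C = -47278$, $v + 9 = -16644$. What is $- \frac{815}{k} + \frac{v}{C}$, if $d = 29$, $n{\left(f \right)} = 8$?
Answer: $\frac{2376497}{2840057} \approx 0.83678$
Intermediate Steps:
$v = -16653$ ($v = -9 - 16644 = -16653$)
$k = -1682$ ($k = \left(8 - 66\right) 29 = \left(-58\right) 29 = -1682$)
$- \frac{815}{k} + \frac{v}{C} = - \frac{815}{-1682} - \frac{16653}{-47278} = \left(-815\right) \left(- \frac{1}{1682}\right) - - \frac{2379}{6754} = \frac{815}{1682} + \frac{2379}{6754} = \frac{2376497}{2840057}$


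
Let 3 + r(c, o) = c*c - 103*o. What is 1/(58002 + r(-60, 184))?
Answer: 1/42647 ≈ 2.3448e-5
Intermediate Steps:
r(c, o) = -3 + c² - 103*o (r(c, o) = -3 + (c*c - 103*o) = -3 + (c² - 103*o) = -3 + c² - 103*o)
1/(58002 + r(-60, 184)) = 1/(58002 + (-3 + (-60)² - 103*184)) = 1/(58002 + (-3 + 3600 - 18952)) = 1/(58002 - 15355) = 1/42647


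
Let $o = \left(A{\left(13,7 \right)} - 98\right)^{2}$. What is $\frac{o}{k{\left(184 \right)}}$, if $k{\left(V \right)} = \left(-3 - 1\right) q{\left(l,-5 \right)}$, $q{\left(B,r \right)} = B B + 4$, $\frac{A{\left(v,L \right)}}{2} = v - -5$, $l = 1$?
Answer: $- \frac{961}{5} \approx -192.2$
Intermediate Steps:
$A{\left(v,L \right)} = 10 + 2 v$ ($A{\left(v,L \right)} = 2 \left(v - -5\right) = 2 \left(v + 5\right) = 2 \left(5 + v\right) = 10 + 2 v$)
$q{\left(B,r \right)} = 4 + B^{2}$ ($q{\left(B,r \right)} = B^{2} + 4 = 4 + B^{2}$)
$o = 3844$ ($o = \left(\left(10 + 2 \cdot 13\right) - 98\right)^{2} = \left(\left(10 + 26\right) - 98\right)^{2} = \left(36 - 98\right)^{2} = \left(-62\right)^{2} = 3844$)
$k{\left(V \right)} = -20$ ($k{\left(V \right)} = \left(-3 - 1\right) \left(4 + 1^{2}\right) = - 4 \left(4 + 1\right) = \left(-4\right) 5 = -20$)
$\frac{o}{k{\left(184 \right)}} = \frac{3844}{-20} = 3844 \left(- \frac{1}{20}\right) = - \frac{961}{5}$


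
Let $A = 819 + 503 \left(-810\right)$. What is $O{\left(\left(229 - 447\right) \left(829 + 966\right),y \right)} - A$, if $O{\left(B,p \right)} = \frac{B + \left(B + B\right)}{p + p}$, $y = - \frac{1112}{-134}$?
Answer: $\frac{186749061}{556} \approx 3.3588 \cdot 10^{5}$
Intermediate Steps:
$y = \frac{556}{67}$ ($y = \left(-1112\right) \left(- \frac{1}{134}\right) = \frac{556}{67} \approx 8.2985$)
$O{\left(B,p \right)} = \frac{3 B}{2 p}$ ($O{\left(B,p \right)} = \frac{B + 2 B}{2 p} = 3 B \frac{1}{2 p} = \frac{3 B}{2 p}$)
$A = -406611$ ($A = 819 - 407430 = -406611$)
$O{\left(\left(229 - 447\right) \left(829 + 966\right),y \right)} - A = \frac{3 \left(229 - 447\right) \left(829 + 966\right)}{2 \cdot \frac{556}{67}} - -406611 = \frac{3}{2} \left(\left(-218\right) 1795\right) \frac{67}{556} + 406611 = \frac{3}{2} \left(-391310\right) \frac{67}{556} + 406611 = - \frac{39326655}{556} + 406611 = \frac{186749061}{556}$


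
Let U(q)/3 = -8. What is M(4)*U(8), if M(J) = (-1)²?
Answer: -24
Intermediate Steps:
M(J) = 1
U(q) = -24 (U(q) = 3*(-8) = -24)
M(4)*U(8) = 1*(-24) = -24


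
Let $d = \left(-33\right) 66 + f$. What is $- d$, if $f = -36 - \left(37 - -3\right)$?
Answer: $2254$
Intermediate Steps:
$f = -76$ ($f = -36 - \left(37 + 3\right) = -36 - 40 = -76$)
$d = -2254$ ($d = \left(-33\right) 66 - 76 = -2178 - 76 = -2254$)
$- d = \left(-1\right) \left(-2254\right) = 2254$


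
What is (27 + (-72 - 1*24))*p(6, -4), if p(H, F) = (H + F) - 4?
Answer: 138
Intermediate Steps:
p(H, F) = -4 + F + H (p(H, F) = (F + H) - 4 = -4 + F + H)
(27 + (-72 - 1*24))*p(6, -4) = (27 + (-72 - 1*24))*(-4 - 4 + 6) = (27 + (-72 - 24))*(-2) = (27 - 96)*(-2) = -69*(-2) = 138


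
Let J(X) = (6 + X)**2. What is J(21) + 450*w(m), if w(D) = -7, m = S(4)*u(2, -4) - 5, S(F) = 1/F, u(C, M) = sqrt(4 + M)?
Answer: -2421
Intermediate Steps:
m = -5 (m = sqrt(4 - 4)/4 - 5 = sqrt(0)/4 - 5 = (1/4)*0 - 5 = 0 - 5 = -5)
J(21) + 450*w(m) = (6 + 21)**2 + 450*(-7) = 27**2 - 3150 = 729 - 3150 = -2421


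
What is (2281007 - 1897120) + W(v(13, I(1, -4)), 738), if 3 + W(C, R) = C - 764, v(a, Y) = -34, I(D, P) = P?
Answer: 383086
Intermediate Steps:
W(C, R) = -767 + C (W(C, R) = -3 + (C - 764) = -3 + (-764 + C) = -767 + C)
(2281007 - 1897120) + W(v(13, I(1, -4)), 738) = (2281007 - 1897120) + (-767 - 34) = 383887 - 801 = 383086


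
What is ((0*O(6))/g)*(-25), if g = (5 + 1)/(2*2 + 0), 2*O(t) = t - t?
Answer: 0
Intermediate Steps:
O(t) = 0 (O(t) = (t - t)/2 = (½)*0 = 0)
g = 3/2 (g = 6/(4 + 0) = 6/4 = 6*(¼) = 3/2 ≈ 1.5000)
((0*O(6))/g)*(-25) = ((0*0)/(3/2))*(-25) = (0*(⅔))*(-25) = 0*(-25) = 0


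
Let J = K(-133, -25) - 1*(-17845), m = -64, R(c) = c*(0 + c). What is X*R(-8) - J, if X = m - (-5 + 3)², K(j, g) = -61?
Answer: -22136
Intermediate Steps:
R(c) = c² (R(c) = c*c = c²)
X = -68 (X = -64 - (-5 + 3)² = -64 - 1*(-2)² = -64 - 1*4 = -64 - 4 = -68)
J = 17784 (J = -61 - 1*(-17845) = -61 + 17845 = 17784)
X*R(-8) - J = -68*(-8)² - 1*17784 = -68*64 - 17784 = -4352 - 17784 = -22136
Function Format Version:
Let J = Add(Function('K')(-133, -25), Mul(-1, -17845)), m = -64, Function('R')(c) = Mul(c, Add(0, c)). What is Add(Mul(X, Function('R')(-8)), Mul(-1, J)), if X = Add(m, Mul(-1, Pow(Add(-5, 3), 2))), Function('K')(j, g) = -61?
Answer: -22136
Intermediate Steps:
Function('R')(c) = Pow(c, 2) (Function('R')(c) = Mul(c, c) = Pow(c, 2))
X = -68 (X = Add(-64, Mul(-1, Pow(Add(-5, 3), 2))) = Add(-64, Mul(-1, Pow(-2, 2))) = Add(-64, Mul(-1, 4)) = Add(-64, -4) = -68)
J = 17784 (J = Add(-61, Mul(-1, -17845)) = Add(-61, 17845) = 17784)
Add(Mul(X, Function('R')(-8)), Mul(-1, J)) = Add(Mul(-68, Pow(-8, 2)), Mul(-1, 17784)) = Add(Mul(-68, 64), -17784) = Add(-4352, -17784) = -22136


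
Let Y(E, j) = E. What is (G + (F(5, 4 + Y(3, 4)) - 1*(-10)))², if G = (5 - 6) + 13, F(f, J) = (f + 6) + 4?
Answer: 1369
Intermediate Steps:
F(f, J) = 10 + f (F(f, J) = (6 + f) + 4 = 10 + f)
G = 12 (G = -1 + 13 = 12)
(G + (F(5, 4 + Y(3, 4)) - 1*(-10)))² = (12 + ((10 + 5) - 1*(-10)))² = (12 + (15 + 10))² = (12 + 25)² = 37² = 1369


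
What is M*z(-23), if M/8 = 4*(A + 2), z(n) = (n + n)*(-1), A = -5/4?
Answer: 1104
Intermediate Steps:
A = -5/4 (A = -5*¼ = -5/4 ≈ -1.2500)
z(n) = -2*n (z(n) = (2*n)*(-1) = -2*n)
M = 24 (M = 8*(4*(-5/4 + 2)) = 8*(4*(¾)) = 8*3 = 24)
M*z(-23) = 24*(-2*(-23)) = 24*46 = 1104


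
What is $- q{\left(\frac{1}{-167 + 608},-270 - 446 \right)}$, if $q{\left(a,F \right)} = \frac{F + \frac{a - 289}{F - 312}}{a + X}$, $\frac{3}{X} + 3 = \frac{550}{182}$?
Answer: $\frac{32446972}{6188303} \approx 5.2433$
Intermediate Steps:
$X = \frac{273}{2}$ ($X = \frac{3}{-3 + \frac{550}{182}} = \frac{3}{-3 + 550 \cdot \frac{1}{182}} = \frac{3}{-3 + \frac{275}{91}} = \frac{3}{\frac{2}{91}} = 3 \cdot \frac{91}{2} = \frac{273}{2} \approx 136.5$)
$q{\left(a,F \right)} = \frac{F + \frac{-289 + a}{-312 + F}}{\frac{273}{2} + a}$ ($q{\left(a,F \right)} = \frac{F + \frac{a - 289}{F - 312}}{a + \frac{273}{2}} = \frac{F + \frac{-289 + a}{-312 + F}}{\frac{273}{2} + a}$)
$- q{\left(\frac{1}{-167 + 608},-270 - 446 \right)} = - \frac{2 \left(-289 + \frac{1}{-167 + 608} + \left(-270 - 446\right)^{2} - 312 \left(-270 - 446\right)\right)}{-85176 - \frac{624}{-167 + 608} + 273 \left(-270 - 446\right) + \frac{2 \left(-270 - 446\right)}{-167 + 608}} = - \frac{2 \left(-289 + \frac{1}{441} + \left(-716\right)^{2} - -223392\right)}{-85176 - \frac{624}{441} + 273 \left(-716\right) + 2 \left(-716\right) \frac{1}{441}} = - \frac{2 \left(-289 + \frac{1}{441} + 512656 + 223392\right)}{-85176 - \frac{208}{147} - 195468 + 2 \left(-716\right) \frac{1}{441}} = - \frac{2 \cdot 324469720}{\left(-85176 - \frac{208}{147} - 195468 - \frac{1432}{441}\right) 441} = - \frac{2 \cdot 324469720}{\left(- \frac{123766060}{441}\right) 441} = - \frac{2 \left(-441\right) 324469720}{123766060 \cdot 441} = \left(-1\right) \left(- \frac{32446972}{6188303}\right) = \frac{32446972}{6188303}$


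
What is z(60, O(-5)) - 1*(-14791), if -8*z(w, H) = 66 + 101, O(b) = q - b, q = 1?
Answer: 118161/8 ≈ 14770.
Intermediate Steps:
O(b) = 1 - b
z(w, H) = -167/8 (z(w, H) = -(66 + 101)/8 = -⅛*167 = -167/8)
z(60, O(-5)) - 1*(-14791) = -167/8 - 1*(-14791) = -167/8 + 14791 = 118161/8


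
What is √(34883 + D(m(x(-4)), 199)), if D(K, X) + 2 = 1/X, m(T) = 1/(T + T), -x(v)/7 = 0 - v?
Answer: 2*√345330670/199 ≈ 186.76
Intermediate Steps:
x(v) = 7*v (x(v) = -7*(0 - v) = -(-7)*v = 7*v)
m(T) = 1/(2*T)
D(K, X) = -2 + 1/X
√(34883 + D(m(x(-4)), 199)) = √(34883 + (-2 + 1/199)) = √(34883 - 397/199) = √(6941320/199) = 2*√345330670/199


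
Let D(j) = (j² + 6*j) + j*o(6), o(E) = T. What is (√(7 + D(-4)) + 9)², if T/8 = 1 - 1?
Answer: (9 + I)² ≈ 80.0 + 18.0*I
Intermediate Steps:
T = 0 (T = 8*(1 - 1) = 8*0 = 0)
o(E) = 0
D(j) = j² + 6*j (D(j) = (j² + 6*j) + j*0 = (j² + 6*j) + 0 = j² + 6*j)
(√(7 + D(-4)) + 9)² = (√(7 - 4*(6 - 4)) + 9)² = (√(7 - 4*2) + 9)² = (√(7 - 8) + 9)² = (√(-1) + 9)² = (I + 9)² = (9 + I)²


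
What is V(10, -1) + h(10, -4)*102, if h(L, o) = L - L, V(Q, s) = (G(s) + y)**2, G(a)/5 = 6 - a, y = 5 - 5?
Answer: 1225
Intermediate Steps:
y = 0
G(a) = 30 - 5*a (G(a) = 5*(6 - a) = 30 - 5*a)
V(Q, s) = (30 - 5*s)**2 (V(Q, s) = ((30 - 5*s) + 0)**2 = (30 - 5*s)**2)
h(L, o) = 0
V(10, -1) + h(10, -4)*102 = 25*(-6 - 1)**2 + 0*102 = 25*(-7)**2 + 0 = 25*49 + 0 = 1225 + 0 = 1225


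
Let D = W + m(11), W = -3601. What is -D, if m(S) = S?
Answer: 3590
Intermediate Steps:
D = -3590 (D = -3601 + 11 = -3590)
-D = -1*(-3590) = 3590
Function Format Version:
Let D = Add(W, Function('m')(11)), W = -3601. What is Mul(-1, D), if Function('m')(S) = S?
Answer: 3590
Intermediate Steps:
D = -3590 (D = Add(-3601, 11) = -3590)
Mul(-1, D) = Mul(-1, -3590) = 3590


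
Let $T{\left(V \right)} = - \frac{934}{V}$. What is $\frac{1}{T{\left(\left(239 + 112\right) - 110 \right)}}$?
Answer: $- \frac{241}{934} \approx -0.25803$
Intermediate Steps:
$\frac{1}{T{\left(\left(239 + 112\right) - 110 \right)}} = \frac{1}{\left(-934\right) \frac{1}{\left(239 + 112\right) - 110}} = \frac{1}{\left(-934\right) \frac{1}{351 - 110}} = \frac{1}{\left(-934\right) \frac{1}{241}} = \frac{1}{- \frac{934}{241}} = - \frac{241}{934}$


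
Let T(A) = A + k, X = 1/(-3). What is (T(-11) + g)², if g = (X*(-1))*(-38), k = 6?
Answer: 2809/9 ≈ 312.11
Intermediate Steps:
X = -⅓ ≈ -0.33333
T(A) = 6 + A (T(A) = A + 6 = 6 + A)
g = -38/3 (g = -⅓*(-1)*(-38) = (⅓)*(-38) = -38/3 ≈ -12.667)
(T(-11) + g)² = ((6 - 11) - 38/3)² = (-5 - 38/3)² = (-53/3)² = 2809/9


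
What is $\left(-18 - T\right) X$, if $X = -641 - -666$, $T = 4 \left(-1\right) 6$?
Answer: $150$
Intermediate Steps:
$T = -24$ ($T = \left(-4\right) 6 = -24$)
$X = 25$ ($X = -641 + 666 = 25$)
$\left(-18 - T\right) X = \left(-18 - -24\right) 25 = \left(-18 + 24\right) 25 = 6 \cdot 25 = 150$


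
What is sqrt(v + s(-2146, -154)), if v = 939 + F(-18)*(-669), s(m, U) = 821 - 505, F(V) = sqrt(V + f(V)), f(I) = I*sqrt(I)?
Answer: sqrt(1255 - 2007*sqrt(2)*sqrt(-1 - 3*I*sqrt(2))) ≈ 37.528 + 61.901*I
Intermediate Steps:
f(I) = I**(3/2)
F(V) = sqrt(V + V**(3/2))
s(m, U) = 316
v = 939 - 669*sqrt(-18 - 54*I*sqrt(2)) (v = 939 + sqrt(-18 + (-18)**(3/2))*(-669) = 939 + sqrt(-18 - 54*I*sqrt(2))*(-669) = 939 - 669*sqrt(-18 - 54*I*sqrt(2)) ≈ -2739.3 + 4646.1*I)
sqrt(v + s(-2146, -154)) = sqrt((939 - 2007*sqrt(-2 - 6*I*sqrt(2))) + 316) = sqrt(1255 - 2007*sqrt(-2 - 6*I*sqrt(2)))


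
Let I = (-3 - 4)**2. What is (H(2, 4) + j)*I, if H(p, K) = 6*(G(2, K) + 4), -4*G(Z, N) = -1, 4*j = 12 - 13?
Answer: 4949/4 ≈ 1237.3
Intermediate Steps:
j = -1/4 (j = (12 - 13)/4 = (1/4)*(-1) = -1/4 ≈ -0.25000)
G(Z, N) = 1/4 (G(Z, N) = -1/4*(-1) = 1/4)
I = 49 (I = (-7)**2 = 49)
H(p, K) = 51/2 (H(p, K) = 6*(1/4 + 4) = 6*(17/4) = 51/2)
(H(2, 4) + j)*I = (51/2 - 1/4)*49 = (101/4)*49 = 4949/4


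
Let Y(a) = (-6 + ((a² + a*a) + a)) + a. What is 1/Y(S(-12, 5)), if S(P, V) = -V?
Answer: 1/34 ≈ 0.029412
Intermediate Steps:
Y(a) = -6 + 2*a + 2*a² (Y(a) = (-6 + ((a² + a²) + a)) + a = (-6 + (2*a² + a)) + a = (-6 + (a + 2*a²)) + a = (-6 + a + 2*a²) + a = -6 + 2*a + 2*a²)
1/Y(S(-12, 5)) = 1/(-6 + 2*(-1*5) + 2*(-1*5)²) = 1/(-6 + 2*(-5) + 2*(-5)²) = 1/(-6 - 10 + 2*25) = 1/(-6 - 10 + 50) = 1/34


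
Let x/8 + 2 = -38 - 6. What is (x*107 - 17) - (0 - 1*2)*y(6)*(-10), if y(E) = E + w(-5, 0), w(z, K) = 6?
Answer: -39633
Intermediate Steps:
x = -368 (x = -16 + 8*(-38 - 6) = -16 + 8*(-44) = -16 - 352 = -368)
y(E) = 6 + E (y(E) = E + 6 = 6 + E)
(x*107 - 17) - (0 - 1*2)*y(6)*(-10) = (-368*107 - 17) - (0 - 1*2)*(6 + 6)*(-10) = (-39376 - 17) - (0 - 2)*12*(-10) = -39393 - (-2*12)*(-10) = -39393 - (-24)*(-10) = -39393 - 1*240 = -39393 - 240 = -39633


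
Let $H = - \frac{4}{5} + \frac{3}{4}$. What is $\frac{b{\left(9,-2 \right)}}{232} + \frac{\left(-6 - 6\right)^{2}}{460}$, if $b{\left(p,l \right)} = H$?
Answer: $\frac{6677}{21344} \approx 0.31283$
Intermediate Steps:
$H = - \frac{1}{20}$ ($H = \left(-4\right) \frac{1}{5} + 3 \cdot \frac{1}{4} = - \frac{4}{5} + \frac{3}{4} = - \frac{1}{20} \approx -0.05$)
$b{\left(p,l \right)} = - \frac{1}{20}$
$\frac{b{\left(9,-2 \right)}}{232} + \frac{\left(-6 - 6\right)^{2}}{460} = - \frac{1}{20 \cdot 232} + \frac{\left(-6 - 6\right)^{2}}{460} = \left(- \frac{1}{20}\right) \frac{1}{232} + \left(-12\right)^{2} \cdot \frac{1}{460} = - \frac{1}{4640} + 144 \cdot \frac{1}{460} = - \frac{1}{4640} + \frac{36}{115} = \frac{6677}{21344}$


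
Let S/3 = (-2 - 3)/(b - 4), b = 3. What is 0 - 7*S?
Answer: -105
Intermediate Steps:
S = 15 (S = 3*((-2 - 3)/(3 - 4)) = 3*(-5/(-1)) = 3*(-5*(-1)) = 3*5 = 15)
0 - 7*S = 0 - 7*15 = 0 - 105 = -105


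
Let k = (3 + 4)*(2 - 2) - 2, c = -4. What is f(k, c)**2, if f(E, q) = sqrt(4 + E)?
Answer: 2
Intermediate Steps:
k = -2 (k = 7*0 - 2 = 0 - 2 = -2)
f(k, c)**2 = (sqrt(4 - 2))**2 = (sqrt(2))**2 = 2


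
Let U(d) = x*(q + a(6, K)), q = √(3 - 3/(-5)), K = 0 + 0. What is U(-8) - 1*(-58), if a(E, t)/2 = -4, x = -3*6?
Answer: 202 - 54*√10/5 ≈ 167.85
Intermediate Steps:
K = 0
x = -18
a(E, t) = -8 (a(E, t) = 2*(-4) = -8)
q = 3*√10/5 (q = √(3 - 3*(-⅕)) = √(3 + ⅗) = √(18/5) = 3*√10/5 ≈ 1.8974)
U(d) = 144 - 54*√10/5 (U(d) = -18*(3*√10/5 - 8) = -18*(-8 + 3*√10/5) = 144 - 54*√10/5)
U(-8) - 1*(-58) = (144 - 54*√10/5) - 1*(-58) = (144 - 54*√10/5) + 58 = 202 - 54*√10/5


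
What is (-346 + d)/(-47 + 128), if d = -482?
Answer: -92/9 ≈ -10.222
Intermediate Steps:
(-346 + d)/(-47 + 128) = (-346 - 482)/(-47 + 128) = -828/81 = -828*1/81 = -92/9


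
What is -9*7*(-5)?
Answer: 315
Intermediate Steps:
-9*7*(-5) = -63*(-5) = 315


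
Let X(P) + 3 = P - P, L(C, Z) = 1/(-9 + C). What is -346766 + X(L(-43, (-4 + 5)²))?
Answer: -346769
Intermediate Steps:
X(P) = -3 (X(P) = -3 + (P - P) = -3 + 0 = -3)
-346766 + X(L(-43, (-4 + 5)²)) = -346766 - 3 = -346769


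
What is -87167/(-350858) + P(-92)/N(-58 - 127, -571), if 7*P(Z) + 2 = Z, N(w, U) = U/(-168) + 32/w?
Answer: -137694818627/35176672222 ≈ -3.9144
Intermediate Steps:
N(w, U) = 32/w - U/168 (N(w, U) = U*(-1/168) + 32/w = -U/168 + 32/w = 32/w - U/168)
P(Z) = -2/7 + Z/7
-87167/(-350858) + P(-92)/N(-58 - 127, -571) = -87167/(-350858) + (-2/7 + (1/7)*(-92))/(32/(-58 - 127) - 1/168*(-571)) = -87167*(-1/350858) + (-2/7 - 92/7)/(32/(-185) + 571/168) = 87167/350858 - 94/(7*(32*(-1/185) + 571/168)) = 87167/350858 - 94/(7*(-32/185 + 571/168)) = 87167/350858 - 94/(7*100259/31080) = 87167/350858 - 94/7*31080/100259 = 87167/350858 - 417360/100259 = -137694818627/35176672222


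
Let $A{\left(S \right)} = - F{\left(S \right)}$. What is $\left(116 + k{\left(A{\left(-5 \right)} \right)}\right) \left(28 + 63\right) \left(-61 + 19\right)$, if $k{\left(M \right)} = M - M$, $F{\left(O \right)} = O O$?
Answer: $-443352$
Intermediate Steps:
$F{\left(O \right)} = O^{2}$
$A{\left(S \right)} = - S^{2}$
$k{\left(M \right)} = 0$
$\left(116 + k{\left(A{\left(-5 \right)} \right)}\right) \left(28 + 63\right) \left(-61 + 19\right) = \left(116 + 0\right) \left(28 + 63\right) \left(-61 + 19\right) = 116 \cdot 91 \left(-42\right) = 116 \left(-3822\right) = -443352$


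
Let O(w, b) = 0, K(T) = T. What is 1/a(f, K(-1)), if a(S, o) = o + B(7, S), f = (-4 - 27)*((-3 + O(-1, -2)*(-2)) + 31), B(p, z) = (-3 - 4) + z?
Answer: -1/876 ≈ -0.0011416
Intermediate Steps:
B(p, z) = -7 + z
f = -868 (f = (-4 - 27)*((-3 + 0*(-2)) + 31) = -31*((-3 + 0) + 31) = -31*(-3 + 31) = -31*28 = -868)
a(S, o) = -7 + S + o (a(S, o) = o + (-7 + S) = -7 + S + o)
1/a(f, K(-1)) = 1/(-7 - 868 - 1) = 1/(-876) = -1/876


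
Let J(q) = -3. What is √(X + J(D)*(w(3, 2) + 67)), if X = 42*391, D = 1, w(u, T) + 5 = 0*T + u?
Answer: 3*√1803 ≈ 127.39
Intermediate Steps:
w(u, T) = -5 + u (w(u, T) = -5 + (0*T + u) = -5 + (0 + u) = -5 + u)
X = 16422
√(X + J(D)*(w(3, 2) + 67)) = √(16422 - 3*((-5 + 3) + 67)) = √(16422 - 3*(-2 + 67)) = √(16422 - 3*65) = √(16422 - 195) = √16227 = 3*√1803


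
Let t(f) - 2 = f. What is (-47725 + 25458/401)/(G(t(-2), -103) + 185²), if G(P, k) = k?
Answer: -19112267/13682922 ≈ -1.3968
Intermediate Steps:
t(f) = 2 + f
(-47725 + 25458/401)/(G(t(-2), -103) + 185²) = (-47725 + 25458/401)/(-103 + 185²) = (-47725 + 25458*(1/401))/(-103 + 34225) = (-47725 + 25458/401)/34122 = -19112267/401*1/34122 = -19112267/13682922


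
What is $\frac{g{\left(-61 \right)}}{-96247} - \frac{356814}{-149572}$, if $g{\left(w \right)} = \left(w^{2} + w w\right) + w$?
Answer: $\frac{16619143063}{7197928142} \approx 2.3089$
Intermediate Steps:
$g{\left(w \right)} = w + 2 w^{2}$ ($g{\left(w \right)} = \left(w^{2} + w^{2}\right) + w = 2 w^{2} + w = w + 2 w^{2}$)
$\frac{g{\left(-61 \right)}}{-96247} - \frac{356814}{-149572} = \frac{\left(-61\right) \left(1 + 2 \left(-61\right)\right)}{-96247} - \frac{356814}{-149572} = - 61 \left(1 - 122\right) \left(- \frac{1}{96247}\right) - - \frac{178407}{74786} = \left(-61\right) \left(-121\right) \left(- \frac{1}{96247}\right) + \frac{178407}{74786} = 7381 \left(- \frac{1}{96247}\right) + \frac{178407}{74786} = - \frac{7381}{96247} + \frac{178407}{74786} = \frac{16619143063}{7197928142}$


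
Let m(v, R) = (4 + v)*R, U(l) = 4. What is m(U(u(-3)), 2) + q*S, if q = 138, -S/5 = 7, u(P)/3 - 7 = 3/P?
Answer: -4814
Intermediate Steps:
u(P) = 21 + 9/P (u(P) = 21 + 3*(3/P) = 21 + 9/P)
S = -35 (S = -5*7 = -35)
m(v, R) = R*(4 + v)
m(U(u(-3)), 2) + q*S = 2*(4 + 4) + 138*(-35) = 2*8 - 4830 = 16 - 4830 = -4814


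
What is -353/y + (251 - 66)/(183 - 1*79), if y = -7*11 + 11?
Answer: 24461/3432 ≈ 7.1273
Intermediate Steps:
y = -66 (y = -77 + 11 = -66)
-353/y + (251 - 66)/(183 - 1*79) = -353/(-66) + (251 - 66)/(183 - 1*79) = -353*(-1/66) + 185/(183 - 79) = 353/66 + 185/104 = 24461/3432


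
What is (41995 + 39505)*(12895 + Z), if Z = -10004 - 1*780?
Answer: 172046500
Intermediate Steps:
Z = -10784 (Z = -10004 - 780 = -10784)
(41995 + 39505)*(12895 + Z) = (41995 + 39505)*(12895 - 10784) = 81500*2111 = 172046500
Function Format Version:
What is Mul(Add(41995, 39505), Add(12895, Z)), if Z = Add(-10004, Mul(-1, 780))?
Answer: 172046500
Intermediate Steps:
Z = -10784 (Z = Add(-10004, -780) = -10784)
Mul(Add(41995, 39505), Add(12895, Z)) = Mul(Add(41995, 39505), Add(12895, -10784)) = Mul(81500, 2111) = 172046500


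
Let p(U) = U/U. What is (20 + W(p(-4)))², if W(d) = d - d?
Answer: 400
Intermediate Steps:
p(U) = 1
W(d) = 0
(20 + W(p(-4)))² = (20 + 0)² = 20² = 400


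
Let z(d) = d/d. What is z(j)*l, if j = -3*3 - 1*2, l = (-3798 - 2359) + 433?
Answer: -5724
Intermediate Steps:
l = -5724 (l = -6157 + 433 = -5724)
j = -11 (j = -9 - 2 = -11)
z(d) = 1
z(j)*l = 1*(-5724) = -5724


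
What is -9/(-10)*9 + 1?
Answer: 91/10 ≈ 9.1000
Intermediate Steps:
-9/(-10)*9 + 1 = -9*(-⅒)*9 + 1 = (9/10)*9 + 1 = 81/10 + 1 = 91/10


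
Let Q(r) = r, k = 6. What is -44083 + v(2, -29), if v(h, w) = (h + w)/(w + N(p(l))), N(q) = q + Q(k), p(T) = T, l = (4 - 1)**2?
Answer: -617135/14 ≈ -44081.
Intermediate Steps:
l = 9 (l = 3**2 = 9)
N(q) = 6 + q (N(q) = q + 6 = 6 + q)
v(h, w) = (h + w)/(15 + w) (v(h, w) = (h + w)/(w + (6 + 9)) = (h + w)/(w + 15) = (h + w)/(15 + w))
-44083 + v(2, -29) = -44083 + (2 - 29)/(15 - 29) = -44083 - 27/(-14) = -44083 - 1/14*(-27) = -44083 + 27/14 = -617135/14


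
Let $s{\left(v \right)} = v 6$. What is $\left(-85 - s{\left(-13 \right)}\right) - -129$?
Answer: $122$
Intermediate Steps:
$s{\left(v \right)} = 6 v$
$\left(-85 - s{\left(-13 \right)}\right) - -129 = \left(-85 - 6 \left(-13\right)\right) - -129 = \left(-85 - -78\right) + 129 = \left(-85 + 78\right) + 129 = -7 + 129 = 122$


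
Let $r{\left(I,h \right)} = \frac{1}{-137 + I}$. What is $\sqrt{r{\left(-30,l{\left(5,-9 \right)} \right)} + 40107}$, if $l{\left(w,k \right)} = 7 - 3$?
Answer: $\frac{2 \sqrt{279635989}}{167} \approx 200.27$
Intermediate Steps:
$l{\left(w,k \right)} = 4$
$\sqrt{r{\left(-30,l{\left(5,-9 \right)} \right)} + 40107} = \sqrt{\frac{1}{-137 - 30} + 40107} = \sqrt{\frac{1}{-167} + 40107} = \sqrt{- \frac{1}{167} + 40107} = \sqrt{\frac{6697868}{167}} = \frac{2 \sqrt{279635989}}{167}$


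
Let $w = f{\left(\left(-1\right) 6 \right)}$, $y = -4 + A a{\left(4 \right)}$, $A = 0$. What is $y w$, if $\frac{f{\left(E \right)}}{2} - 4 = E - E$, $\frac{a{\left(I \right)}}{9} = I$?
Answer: $-32$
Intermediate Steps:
$a{\left(I \right)} = 9 I$
$f{\left(E \right)} = 8$ ($f{\left(E \right)} = 8 + 2 \left(E - E\right) = 8 + 2 \cdot 0 = 8 + 0 = 8$)
$y = -4$ ($y = -4 + 0 \cdot 9 \cdot 4 = -4 + 0 \cdot 36 = -4 + 0 = -4$)
$w = 8$
$y w = \left(-4\right) 8 = -32$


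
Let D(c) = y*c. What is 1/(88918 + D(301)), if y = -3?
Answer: 1/88015 ≈ 1.1362e-5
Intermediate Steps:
D(c) = -3*c
1/(88918 + D(301)) = 1/(88918 - 3*301) = 1/(88918 - 903) = 1/88015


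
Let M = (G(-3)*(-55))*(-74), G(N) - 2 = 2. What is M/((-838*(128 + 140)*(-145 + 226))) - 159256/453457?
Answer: -363057073723/1031121767241 ≈ -0.35210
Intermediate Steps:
G(N) = 4 (G(N) = 2 + 2 = 4)
M = 16280 (M = (4*(-55))*(-74) = -220*(-74) = 16280)
M/((-838*(128 + 140)*(-145 + 226))) - 159256/453457 = 16280/((-838*(128 + 140)*(-145 + 226))) - 159256/453457 = 16280/((-224584*81)) - 159256*1/453457 = 16280/((-838*21708)) - 159256/453457 = 16280/(-18191304) - 159256/453457 = 16280*(-1/18191304) - 159256/453457 = -2035/2273913 - 159256/453457 = -363057073723/1031121767241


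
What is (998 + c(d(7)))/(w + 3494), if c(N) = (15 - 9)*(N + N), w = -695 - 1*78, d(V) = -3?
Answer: 962/2721 ≈ 0.35355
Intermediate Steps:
w = -773 (w = -695 - 78 = -773)
c(N) = 12*N (c(N) = 6*(2*N) = 12*N)
(998 + c(d(7)))/(w + 3494) = (998 + 12*(-3))/(-773 + 3494) = (998 - 36)/2721 = 962*(1/2721) = 962/2721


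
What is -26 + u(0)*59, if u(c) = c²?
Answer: -26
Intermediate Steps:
-26 + u(0)*59 = -26 + 0²*59 = -26 + 0*59 = -26 + 0 = -26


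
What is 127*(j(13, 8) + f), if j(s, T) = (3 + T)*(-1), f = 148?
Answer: 17399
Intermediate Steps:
j(s, T) = -3 - T
127*(j(13, 8) + f) = 127*((-3 - 1*8) + 148) = 127*((-3 - 8) + 148) = 127*(-11 + 148) = 127*137 = 17399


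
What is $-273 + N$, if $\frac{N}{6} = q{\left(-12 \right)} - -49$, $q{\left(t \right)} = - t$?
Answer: $93$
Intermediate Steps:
$N = 366$ ($N = 6 \left(\left(-1\right) \left(-12\right) - -49\right) = 6 \left(12 + 49\right) = 6 \cdot 61 = 366$)
$-273 + N = -273 + 366 = 93$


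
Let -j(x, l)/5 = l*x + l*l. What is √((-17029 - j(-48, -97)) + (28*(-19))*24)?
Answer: 4*√2533 ≈ 201.32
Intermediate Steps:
j(x, l) = -5*l² - 5*l*x (j(x, l) = -5*(l*x + l*l) = -5*(l*x + l²) = -5*(l² + l*x) = -5*l² - 5*l*x)
√((-17029 - j(-48, -97)) + (28*(-19))*24) = √((-17029 - (-5)*(-97)*(-97 - 48)) + (28*(-19))*24) = √((-17029 - (-5)*(-97)*(-145)) - 532*24) = √((-17029 - 1*(-70325)) - 12768) = √((-17029 + 70325) - 12768) = √(53296 - 12768) = √40528 = 4*√2533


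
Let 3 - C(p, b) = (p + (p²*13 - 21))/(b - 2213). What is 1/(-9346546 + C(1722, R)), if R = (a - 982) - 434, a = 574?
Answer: -3055/28515138472 ≈ -1.0714e-7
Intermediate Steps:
R = -842 (R = (574 - 982) - 434 = -408 - 434 = -842)
C(p, b) = 3 - (-21 + p + 13*p²)/(-2213 + b) (C(p, b) = 3 - (p + (p²*13 - 21))/(b - 2213) = 3 - (p + (13*p² - 21))/(-2213 + b) = 3 - (p + (-21 + 13*p²))/(-2213 + b) = 3 - (-21 + p + 13*p²)/(-2213 + b))
1/(-9346546 + C(1722, R)) = 1/(-9346546 + (-6618 - 1*1722 - 13*1722² + 3*(-842))/(-2213 - 842)) = 1/(-9346546 + (-6618 - 1722 - 13*2965284 - 2526)/(-3055)) = 1/(-9346546 - (-6618 - 1722 - 38548692 - 2526)/3055) = 1/(-9346546 - 1/3055*(-38559558)) = 1/(-9346546 + 38559558/3055) = 1/(-28515138472/3055) = -3055/28515138472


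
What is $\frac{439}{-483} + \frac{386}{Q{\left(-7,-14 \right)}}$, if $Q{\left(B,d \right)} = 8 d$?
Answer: $- \frac{16829}{3864} \approx -4.3553$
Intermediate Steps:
$\frac{439}{-483} + \frac{386}{Q{\left(-7,-14 \right)}} = \frac{439}{-483} + \frac{386}{8 \left(-14\right)} = 439 \left(- \frac{1}{483}\right) + \frac{386}{-112} = - \frac{439}{483} + 386 \left(- \frac{1}{112}\right) = - \frac{439}{483} - \frac{193}{56} = - \frac{16829}{3864}$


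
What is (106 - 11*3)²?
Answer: 5329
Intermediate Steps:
(106 - 11*3)² = (106 - 33)² = 73² = 5329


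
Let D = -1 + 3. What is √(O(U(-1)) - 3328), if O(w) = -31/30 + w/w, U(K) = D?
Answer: I*√2995230/30 ≈ 57.689*I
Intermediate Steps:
D = 2
U(K) = 2
O(w) = -1/30 (O(w) = -31*1/30 + 1 = -31/30 + 1 = -1/30)
√(O(U(-1)) - 3328) = √(-1/30 - 3328) = √(-99841/30) = I*√2995230/30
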